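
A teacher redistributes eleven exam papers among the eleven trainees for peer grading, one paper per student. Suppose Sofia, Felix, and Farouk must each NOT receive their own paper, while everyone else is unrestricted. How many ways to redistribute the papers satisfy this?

30078720

Let A_j be the event that the j-th constrained one is fixed. By inclusion-exclusion over the 3 events:
Σ_{j=0}^{3} (-1)^j C(3,j)(11-j)!
= C(3,0)·11! - C(3,1)·10! + C(3,2)·9! - C(3,3)·8!
= 39916800 - 10886400 + 1088640 - 40320
= 30078720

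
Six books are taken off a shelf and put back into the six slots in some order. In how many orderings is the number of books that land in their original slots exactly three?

40

Pick the 3 fixed positions: C(6,3) = 20 ways.
The remaining 3 must be deranged: !3 = 2.
Total: 20 × 2 = 40.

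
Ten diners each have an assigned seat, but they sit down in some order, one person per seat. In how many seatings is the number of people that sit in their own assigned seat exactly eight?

Choose which 8 of the 10 are fixed: C(10,8) = 45.
The other 2 form a derangement: !2 = 1.
Total: 45 × 1 = 45.

45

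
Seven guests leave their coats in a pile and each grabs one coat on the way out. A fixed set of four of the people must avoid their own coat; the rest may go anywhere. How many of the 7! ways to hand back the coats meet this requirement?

2790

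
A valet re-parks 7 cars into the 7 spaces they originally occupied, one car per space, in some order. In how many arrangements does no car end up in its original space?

1854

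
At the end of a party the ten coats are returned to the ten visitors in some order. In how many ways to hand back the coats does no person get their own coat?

1334961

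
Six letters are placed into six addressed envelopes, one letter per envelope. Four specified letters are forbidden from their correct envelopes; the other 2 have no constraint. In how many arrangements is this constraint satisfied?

Let A_j be the event that the j-th constrained one is fixed. By inclusion-exclusion over the 4 events:
Σ_{j=0}^{4} (-1)^j C(4,j)(6-j)!
= C(4,0)·6! - C(4,1)·5! + C(4,2)·4! - C(4,3)·3! + C(4,4)·2!
= 720 - 480 + 144 - 24 + 2
= 362

362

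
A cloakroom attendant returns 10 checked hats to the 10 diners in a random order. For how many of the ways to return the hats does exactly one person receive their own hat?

1334960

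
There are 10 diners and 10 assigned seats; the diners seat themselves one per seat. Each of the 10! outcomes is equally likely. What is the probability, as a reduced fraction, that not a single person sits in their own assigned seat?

Favorable outcomes: !10 = 1334961.
Total outcomes: 10! = 3628800.
Probability = 1334961/3628800 = 16481/44800.

16481/44800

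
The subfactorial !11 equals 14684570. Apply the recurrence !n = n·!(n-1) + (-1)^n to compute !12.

!12 = 12·14684570 + 1 = 176214841.

176214841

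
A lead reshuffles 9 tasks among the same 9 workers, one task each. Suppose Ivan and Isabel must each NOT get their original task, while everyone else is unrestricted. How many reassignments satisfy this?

287280

Let A_j be the event that the j-th constrained one is fixed. By inclusion-exclusion over the 2 events:
Σ_{j=0}^{2} (-1)^j C(2,j)(9-j)!
= C(2,0)·9! - C(2,1)·8! + C(2,2)·7!
= 362880 - 80640 + 5040
= 287280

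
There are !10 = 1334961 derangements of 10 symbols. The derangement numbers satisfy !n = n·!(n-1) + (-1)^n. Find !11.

!11 = 11·1334961 - 1 = 14684570.

14684570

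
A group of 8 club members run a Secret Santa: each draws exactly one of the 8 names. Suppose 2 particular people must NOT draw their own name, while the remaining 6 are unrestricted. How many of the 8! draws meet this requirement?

30960

Let A_j be the event that the j-th constrained one is fixed. By inclusion-exclusion over the 2 events:
Σ_{j=0}^{2} (-1)^j C(2,j)(8-j)!
= C(2,0)·8! - C(2,1)·7! + C(2,2)·6!
= 40320 - 10080 + 720
= 30960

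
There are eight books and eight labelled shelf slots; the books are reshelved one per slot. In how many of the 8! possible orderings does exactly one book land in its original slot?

Choose which one of the 8 is fixed: C(8,1) = 8.
The remaining 7 must be deranged: !7 = 1854.
Total: 8 × 1854 = 14832.

14832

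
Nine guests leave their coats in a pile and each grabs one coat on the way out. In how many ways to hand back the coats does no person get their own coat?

133496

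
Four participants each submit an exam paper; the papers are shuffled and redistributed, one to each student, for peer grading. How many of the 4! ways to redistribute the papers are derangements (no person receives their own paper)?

9

Recurrence: !4 = 3·(!3 + !2).
!4 = 3·(2 + 1) = 3·3 = 9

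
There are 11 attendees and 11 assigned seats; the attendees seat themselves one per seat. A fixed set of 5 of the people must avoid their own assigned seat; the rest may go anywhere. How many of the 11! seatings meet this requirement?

25022880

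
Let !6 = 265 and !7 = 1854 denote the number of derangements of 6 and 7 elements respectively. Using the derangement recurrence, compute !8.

14833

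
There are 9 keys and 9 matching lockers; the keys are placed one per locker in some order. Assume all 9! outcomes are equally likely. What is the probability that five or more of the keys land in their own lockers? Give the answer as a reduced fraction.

Favorable outcomes: Σ_{i≥5} C(9,i)·!(9-i) = 126·9 + 84·2 + 36·1 + 9·0 + 1·1 = 1339.
Total outcomes: 9! = 362880.
Probability = 1339/362880 = 1339/362880.

1339/362880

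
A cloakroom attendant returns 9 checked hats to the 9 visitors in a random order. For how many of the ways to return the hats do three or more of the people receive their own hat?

29143

# with exactly i fixed is C(9,i)·!(9-i); sum over i=3..9:
  i=3: C(9,3)·!6 = 84·265 = 22260
  i=4: C(9,4)·!5 = 126·44 = 5544
  i=5: C(9,5)·!4 = 126·9 = 1134
  i=6: C(9,6)·!3 = 84·2 = 168
  i=7: C(9,7)·!2 = 36·1 = 36
  i=8: C(9,8)·!1 = 9·0 = 0
  i=9: C(9,9)·!0 = 1·1 = 1
Total = 29143.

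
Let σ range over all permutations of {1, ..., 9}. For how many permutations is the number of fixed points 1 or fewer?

266993

Sum C(9,i)·!(9-i) for i = 0..1:
  i=0: C(9,0)·!9 = 1·133496 = 133496
  i=1: C(9,1)·!8 = 9·14833 = 133497
Total = 266993.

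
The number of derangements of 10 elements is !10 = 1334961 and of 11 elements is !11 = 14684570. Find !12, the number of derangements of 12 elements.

176214841

!12 = (12-1)·(!11 + !10) = 11·(14684570 + 1334961) = 11·16019531 = 176214841.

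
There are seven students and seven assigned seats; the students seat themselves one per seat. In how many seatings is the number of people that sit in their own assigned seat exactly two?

Choose which 2 of the 7 are fixed: C(7,2) = 21.
The remaining 5 must be deranged: !5 = 44.
Total: 21 × 44 = 924.

924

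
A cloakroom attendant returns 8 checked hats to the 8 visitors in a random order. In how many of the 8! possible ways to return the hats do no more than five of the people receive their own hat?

40291

Sum C(8,i)·!(8-i) for i = 0..5:
  i=0: C(8,0)·!8 = 1·14833 = 14833
  i=1: C(8,1)·!7 = 8·1854 = 14832
  i=2: C(8,2)·!6 = 28·265 = 7420
  i=3: C(8,3)·!5 = 56·44 = 2464
  i=4: C(8,4)·!4 = 70·9 = 630
  i=5: C(8,5)·!3 = 56·2 = 112
Total = 40291.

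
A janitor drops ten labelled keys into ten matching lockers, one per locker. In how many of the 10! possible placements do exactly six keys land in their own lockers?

1890

Choose which 6 of the 10 are fixed: C(10,6) = 210.
The remaining 4 must be deranged: !4 = 9.
Total: 210 × 9 = 1890.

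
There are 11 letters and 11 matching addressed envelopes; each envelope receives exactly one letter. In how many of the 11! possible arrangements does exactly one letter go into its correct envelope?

Choose which one of the 11 is fixed: C(11,1) = 11.
The remaining 10 must be deranged: !10 = 1334961.
Total: 11 × 1334961 = 14684571.

14684571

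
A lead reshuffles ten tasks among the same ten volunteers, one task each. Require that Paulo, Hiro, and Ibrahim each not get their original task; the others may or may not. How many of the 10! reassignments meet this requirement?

2656080

Inclusion-exclusion on the 3 forbidden self-matches:
Σ_{j=0}^{3} (-1)^j C(3,j)(10-j)!
= C(3,0)·10! - C(3,1)·9! + C(3,2)·8! - C(3,3)·7!
= 3628800 - 1088640 + 120960 - 5040
= 2656080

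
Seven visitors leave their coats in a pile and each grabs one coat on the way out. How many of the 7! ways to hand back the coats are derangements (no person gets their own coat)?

!7 is the nearest integer to 7!/e.
7! = 5040, and 5040/e ≈ 1854.11, so !7 = 1854.

1854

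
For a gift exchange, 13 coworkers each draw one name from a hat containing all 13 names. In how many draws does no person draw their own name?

2290792932

Recurrence: !13 = 13·!12 + (-1)^13.
!13 = 13·176214841 - 1 = 2290792932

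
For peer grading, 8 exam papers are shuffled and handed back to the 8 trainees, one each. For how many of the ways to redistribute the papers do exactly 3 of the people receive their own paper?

Pick the 3 fixed positions: C(8,3) = 56 ways.
The remaining 5 must be deranged: !5 = 44.
Total: 56 × 44 = 2464.

2464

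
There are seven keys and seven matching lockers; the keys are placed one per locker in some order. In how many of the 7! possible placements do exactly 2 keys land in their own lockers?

Choose which 2 of the 7 are fixed: C(7,2) = 21.
The remaining 5 must be deranged: !5 = 44.
Total: 21 × 44 = 924.

924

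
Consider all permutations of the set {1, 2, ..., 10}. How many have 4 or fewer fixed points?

3615536

# with exactly i fixed is C(10,i)·!(10-i); sum over i=0..4:
  i=0: C(10,0)·!10 = 1·1334961 = 1334961
  i=1: C(10,1)·!9 = 10·133496 = 1334960
  i=2: C(10,2)·!8 = 45·14833 = 667485
  i=3: C(10,3)·!7 = 120·1854 = 222480
  i=4: C(10,4)·!6 = 210·265 = 55650
Total = 3615536.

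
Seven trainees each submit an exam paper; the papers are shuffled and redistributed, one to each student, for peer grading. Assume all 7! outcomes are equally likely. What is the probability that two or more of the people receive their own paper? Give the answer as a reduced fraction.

1331/5040

Favorable outcomes: Σ_{i≥2} C(7,i)·!(7-i) = 21·44 + 35·9 + 35·2 + 21·1 + 7·0 + 1·1 = 1331.
Total outcomes: 7! = 5040.
Probability = 1331/5040 = 1331/5040.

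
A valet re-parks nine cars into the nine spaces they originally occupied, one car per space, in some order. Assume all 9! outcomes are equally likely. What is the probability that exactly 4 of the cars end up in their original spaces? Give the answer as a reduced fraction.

11/720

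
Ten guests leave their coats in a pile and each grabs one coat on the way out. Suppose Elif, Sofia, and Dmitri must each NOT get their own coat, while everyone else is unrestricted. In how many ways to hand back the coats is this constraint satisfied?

Inclusion-exclusion on the 3 forbidden self-matches:
Σ_{j=0}^{3} (-1)^j C(3,j)(10-j)!
= C(3,0)·10! - C(3,1)·9! + C(3,2)·8! - C(3,3)·7!
= 3628800 - 1088640 + 120960 - 5040
= 2656080

2656080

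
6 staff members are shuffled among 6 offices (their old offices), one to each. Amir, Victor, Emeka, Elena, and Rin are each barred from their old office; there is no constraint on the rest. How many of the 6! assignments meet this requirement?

309

Let A_j be the event that the j-th constrained one is fixed. By inclusion-exclusion over the 5 events:
Σ_{j=0}^{5} (-1)^j C(5,j)(6-j)!
= C(5,0)·6! - C(5,1)·5! + C(5,2)·4! - C(5,3)·3! + C(5,4)·2! - C(5,5)·1!
= 720 - 600 + 240 - 60 + 10 - 1
= 309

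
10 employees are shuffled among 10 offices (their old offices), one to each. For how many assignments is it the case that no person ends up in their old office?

1334961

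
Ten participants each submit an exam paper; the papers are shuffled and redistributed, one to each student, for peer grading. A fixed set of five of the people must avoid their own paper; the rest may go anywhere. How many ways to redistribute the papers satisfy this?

Inclusion-exclusion on the 5 forbidden self-matches:
Σ_{j=0}^{5} (-1)^j C(5,j)(10-j)!
= C(5,0)·10! - C(5,1)·9! + C(5,2)·8! - C(5,3)·7! + C(5,4)·6! - C(5,5)·5!
= 3628800 - 1814400 + 403200 - 50400 + 3600 - 120
= 2170680

2170680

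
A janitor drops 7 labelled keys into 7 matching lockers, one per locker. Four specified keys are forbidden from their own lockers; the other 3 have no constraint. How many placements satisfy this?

2790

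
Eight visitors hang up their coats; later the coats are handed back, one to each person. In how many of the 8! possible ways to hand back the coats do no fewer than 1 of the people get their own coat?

25487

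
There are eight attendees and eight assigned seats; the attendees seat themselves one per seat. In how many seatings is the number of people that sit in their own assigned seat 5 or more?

141

# with exactly i fixed is C(8,i)·!(8-i); sum over i=5..8:
  i=5: C(8,5)·!3 = 56·2 = 112
  i=6: C(8,6)·!2 = 28·1 = 28
  i=7: C(8,7)·!1 = 8·0 = 0
  i=8: C(8,8)·!0 = 1·1 = 1
Total = 141.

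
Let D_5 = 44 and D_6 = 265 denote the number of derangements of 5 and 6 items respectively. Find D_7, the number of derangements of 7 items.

1854

D_7 = (7-1)·(D_6 + D_5) = 6·(265 + 44) = 6·309 = 1854.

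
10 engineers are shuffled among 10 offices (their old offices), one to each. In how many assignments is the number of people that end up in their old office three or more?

291394

# with exactly i fixed is C(10,i)·!(10-i); sum over i=3..10:
  i=3: C(10,3)·!7 = 120·1854 = 222480
  i=4: C(10,4)·!6 = 210·265 = 55650
  i=5: C(10,5)·!5 = 252·44 = 11088
  i=6: C(10,6)·!4 = 210·9 = 1890
  i=7: C(10,7)·!3 = 120·2 = 240
  i=8: C(10,8)·!2 = 45·1 = 45
  i=9: C(10,9)·!1 = 10·0 = 0
  i=10: C(10,10)·!0 = 1·1 = 1
Total = 291394.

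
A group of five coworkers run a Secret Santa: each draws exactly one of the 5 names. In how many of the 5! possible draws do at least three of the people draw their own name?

Sum C(5,i)·!(5-i) for i = 3..5:
  i=3: C(5,3)·!2 = 10·1 = 10
  i=4: C(5,4)·!1 = 5·0 = 0
  i=5: C(5,5)·!0 = 1·1 = 1
Total = 11.

11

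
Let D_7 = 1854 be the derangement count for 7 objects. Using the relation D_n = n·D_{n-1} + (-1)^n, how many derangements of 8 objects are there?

D_8 = 8·1854 + 1 = 14833.

14833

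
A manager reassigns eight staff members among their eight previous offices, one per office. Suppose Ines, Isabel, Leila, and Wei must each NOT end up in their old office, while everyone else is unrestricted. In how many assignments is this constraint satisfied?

24024

Inclusion-exclusion on the 4 forbidden self-matches:
Σ_{j=0}^{4} (-1)^j C(4,j)(8-j)!
= C(4,0)·8! - C(4,1)·7! + C(4,2)·6! - C(4,3)·5! + C(4,4)·4!
= 40320 - 20160 + 4320 - 480 + 24
= 24024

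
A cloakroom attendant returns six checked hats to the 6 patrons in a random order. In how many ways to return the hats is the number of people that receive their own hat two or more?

# with exactly i fixed is C(6,i)·!(6-i); sum over i=2..6:
  i=2: C(6,2)·!4 = 15·9 = 135
  i=3: C(6,3)·!3 = 20·2 = 40
  i=4: C(6,4)·!2 = 15·1 = 15
  i=5: C(6,5)·!1 = 6·0 = 0
  i=6: C(6,6)·!0 = 1·1 = 1
Total = 191.

191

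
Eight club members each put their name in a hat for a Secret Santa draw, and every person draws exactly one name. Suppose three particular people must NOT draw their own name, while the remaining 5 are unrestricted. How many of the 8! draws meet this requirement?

27240

Let A_j be the event that the j-th constrained one is fixed. By inclusion-exclusion over the 3 events:
Σ_{j=0}^{3} (-1)^j C(3,j)(8-j)!
= C(3,0)·8! - C(3,1)·7! + C(3,2)·6! - C(3,3)·5!
= 40320 - 15120 + 2160 - 120
= 27240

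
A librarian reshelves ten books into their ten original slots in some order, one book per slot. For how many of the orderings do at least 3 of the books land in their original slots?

291394

Sum C(10,i)·!(10-i) for i = 3..10:
  i=3: C(10,3)·!7 = 120·1854 = 222480
  i=4: C(10,4)·!6 = 210·265 = 55650
  i=5: C(10,5)·!5 = 252·44 = 11088
  i=6: C(10,6)·!4 = 210·9 = 1890
  i=7: C(10,7)·!3 = 120·2 = 240
  i=8: C(10,8)·!2 = 45·1 = 45
  i=9: C(10,9)·!1 = 10·0 = 0
  i=10: C(10,10)·!0 = 1·1 = 1
Total = 291394.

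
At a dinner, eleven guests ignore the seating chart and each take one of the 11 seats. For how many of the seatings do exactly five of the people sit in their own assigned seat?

122430

Pick the 5 fixed positions: C(11,5) = 462 ways.
The other 6 form a derangement: !6 = 265.
Total: 462 × 265 = 122430.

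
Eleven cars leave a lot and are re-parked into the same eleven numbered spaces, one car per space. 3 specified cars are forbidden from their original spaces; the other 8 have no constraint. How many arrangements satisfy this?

Let A_j be the event that the j-th constrained one is fixed. By inclusion-exclusion over the 3 events:
Σ_{j=0}^{3} (-1)^j C(3,j)(11-j)!
= C(3,0)·11! - C(3,1)·10! + C(3,2)·9! - C(3,3)·8!
= 39916800 - 10886400 + 1088640 - 40320
= 30078720

30078720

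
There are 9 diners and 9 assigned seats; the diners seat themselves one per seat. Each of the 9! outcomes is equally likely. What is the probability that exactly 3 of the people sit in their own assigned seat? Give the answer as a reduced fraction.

53/864

Favorable outcomes: C(9,3)·!6 = 84·265 = 22260.
Total outcomes: 9! = 362880.
Probability = 22260/362880 = 53/864.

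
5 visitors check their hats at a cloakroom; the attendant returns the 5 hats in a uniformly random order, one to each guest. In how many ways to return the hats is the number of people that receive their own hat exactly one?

Choose which one of the 5 is fixed: C(5,1) = 5.
The remaining 4 must be deranged: !4 = 9.
Total: 5 × 9 = 45.

45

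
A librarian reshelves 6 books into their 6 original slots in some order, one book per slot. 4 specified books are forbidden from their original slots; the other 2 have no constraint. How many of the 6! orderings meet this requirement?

Inclusion-exclusion on the 4 forbidden self-matches:
Σ_{j=0}^{4} (-1)^j C(4,j)(6-j)!
= C(4,0)·6! - C(4,1)·5! + C(4,2)·4! - C(4,3)·3! + C(4,4)·2!
= 720 - 480 + 144 - 24 + 2
= 362

362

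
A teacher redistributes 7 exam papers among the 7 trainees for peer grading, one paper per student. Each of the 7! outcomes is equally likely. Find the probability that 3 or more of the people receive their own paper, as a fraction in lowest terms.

407/5040

Favorable outcomes: Σ_{i≥3} C(7,i)·!(7-i) = 35·9 + 35·2 + 21·1 + 7·0 + 1·1 = 407.
Total outcomes: 7! = 5040.
Probability = 407/5040 = 407/5040.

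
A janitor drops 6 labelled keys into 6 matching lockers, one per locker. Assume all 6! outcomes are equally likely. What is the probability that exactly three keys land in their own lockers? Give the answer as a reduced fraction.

Favorable outcomes: C(6,3)·!3 = 20·2 = 40.
Total outcomes: 6! = 720.
Probability = 40/720 = 1/18.

1/18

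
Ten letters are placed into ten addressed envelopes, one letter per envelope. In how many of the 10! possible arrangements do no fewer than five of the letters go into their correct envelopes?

Sum C(10,i)·!(10-i) for i = 5..10:
  i=5: C(10,5)·!5 = 252·44 = 11088
  i=6: C(10,6)·!4 = 210·9 = 1890
  i=7: C(10,7)·!3 = 120·2 = 240
  i=8: C(10,8)·!2 = 45·1 = 45
  i=9: C(10,9)·!1 = 10·0 = 0
  i=10: C(10,10)·!0 = 1·1 = 1
Total = 13264.

13264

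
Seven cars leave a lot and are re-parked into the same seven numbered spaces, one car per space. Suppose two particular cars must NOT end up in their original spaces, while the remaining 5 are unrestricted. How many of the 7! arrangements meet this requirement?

Let A_j be the event that the j-th constrained one is fixed. By inclusion-exclusion over the 2 events:
Σ_{j=0}^{2} (-1)^j C(2,j)(7-j)!
= C(2,0)·7! - C(2,1)·6! + C(2,2)·5!
= 5040 - 1440 + 120
= 3720

3720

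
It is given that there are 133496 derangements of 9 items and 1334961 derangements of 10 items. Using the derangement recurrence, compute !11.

!11 = (11-1)·(!10 + !9) = 10·(1334961 + 133496) = 10·1468457 = 14684570.

14684570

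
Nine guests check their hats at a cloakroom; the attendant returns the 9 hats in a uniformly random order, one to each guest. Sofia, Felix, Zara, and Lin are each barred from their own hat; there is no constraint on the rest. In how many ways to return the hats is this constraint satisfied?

229080

Let A_j be the event that the j-th constrained one is fixed. By inclusion-exclusion over the 4 events:
Σ_{j=0}^{4} (-1)^j C(4,j)(9-j)!
= C(4,0)·9! - C(4,1)·8! + C(4,2)·7! - C(4,3)·6! + C(4,4)·5!
= 362880 - 161280 + 30240 - 2880 + 120
= 229080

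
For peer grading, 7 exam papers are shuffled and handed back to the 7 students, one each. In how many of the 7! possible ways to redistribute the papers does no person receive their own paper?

1854

By inclusion-exclusion, !7 = Σ (-1)^k · 7!/k! for k=0..7
= 7! - 7!/1! + 7!/2! - 7!/3! + 7!/4! - 7!/5! + 7!/6! - 7!/7!
= 5040 - 5040 + 2520 - 840 + 210 - 42 + 7 - 1
= 1854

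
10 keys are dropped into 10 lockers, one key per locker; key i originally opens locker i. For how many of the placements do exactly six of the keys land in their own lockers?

1890

Pick the 6 fixed positions: C(10,6) = 210 ways.
The other 4 form a derangement: !4 = 9.
Total: 210 × 9 = 1890.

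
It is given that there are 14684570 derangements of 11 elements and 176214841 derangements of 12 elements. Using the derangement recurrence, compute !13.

2290792932

!13 = (13-1)·(!12 + !11) = 12·(176214841 + 14684570) = 12·190899411 = 2290792932.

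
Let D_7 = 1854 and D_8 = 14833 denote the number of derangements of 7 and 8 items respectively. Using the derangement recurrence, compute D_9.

D_9 = (9-1)·(D_8 + D_7) = 8·(14833 + 1854) = 8·16687 = 133496.

133496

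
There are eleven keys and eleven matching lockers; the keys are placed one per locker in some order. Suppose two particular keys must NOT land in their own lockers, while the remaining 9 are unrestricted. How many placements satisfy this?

Inclusion-exclusion on the 2 forbidden self-matches:
Σ_{j=0}^{2} (-1)^j C(2,j)(11-j)!
= C(2,0)·11! - C(2,1)·10! + C(2,2)·9!
= 39916800 - 7257600 + 362880
= 33022080

33022080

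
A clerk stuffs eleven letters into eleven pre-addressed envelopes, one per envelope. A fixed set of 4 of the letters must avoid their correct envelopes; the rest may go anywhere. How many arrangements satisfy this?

27422640

Let A_j be the event that the j-th constrained one is fixed. By inclusion-exclusion over the 4 events:
Σ_{j=0}^{4} (-1)^j C(4,j)(11-j)!
= C(4,0)·11! - C(4,1)·10! + C(4,2)·9! - C(4,3)·8! + C(4,4)·7!
= 39916800 - 14515200 + 2177280 - 161280 + 5040
= 27422640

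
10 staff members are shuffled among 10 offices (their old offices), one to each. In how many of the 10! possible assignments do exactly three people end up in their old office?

222480

Pick the 3 fixed positions: C(10,3) = 120 ways.
The remaining 7 must be deranged: !7 = 1854.
Total: 120 × 1854 = 222480.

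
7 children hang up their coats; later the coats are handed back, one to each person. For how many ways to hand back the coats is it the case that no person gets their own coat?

By inclusion-exclusion, !7 = Σ (-1)^k · 7!/k! for k=0..7
= 7! - 7!/1! + 7!/2! - 7!/3! + 7!/4! - 7!/5! + 7!/6! - 7!/7!
= 5040 - 5040 + 2520 - 840 + 210 - 42 + 7 - 1
= 1854

1854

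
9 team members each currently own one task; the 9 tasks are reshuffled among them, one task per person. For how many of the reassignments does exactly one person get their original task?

133497

Choose which one of the 9 is fixed: C(9,1) = 9.
The other 8 form a derangement: !8 = 14833.
Total: 9 × 14833 = 133497.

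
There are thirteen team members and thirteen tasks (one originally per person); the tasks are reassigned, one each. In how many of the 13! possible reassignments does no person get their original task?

Use !n = n·!(n-1) + (-1)^n.
!13 = 13·176214841 - 1 = 2290792932

2290792932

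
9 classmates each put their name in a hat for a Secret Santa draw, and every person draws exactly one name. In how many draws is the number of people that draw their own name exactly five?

Pick the 5 fixed positions: C(9,5) = 126 ways.
The other 4 form a derangement: !4 = 9.
Total: 126 × 9 = 1134.

1134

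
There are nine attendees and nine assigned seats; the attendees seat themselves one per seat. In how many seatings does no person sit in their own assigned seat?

133496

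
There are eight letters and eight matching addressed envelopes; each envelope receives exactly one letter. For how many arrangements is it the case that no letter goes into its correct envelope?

By inclusion-exclusion, !8 = Σ (-1)^k · 8!/k! for k=0..8
= 8! - 8!/1! + 8!/2! - 8!/3! + 8!/4! - 8!/5! + 8!/6! - 8!/7! + 8!/8!
= 40320 - 40320 + 20160 - 6720 + 1680 - 336 + 56 - 8 + 1
= 14833

14833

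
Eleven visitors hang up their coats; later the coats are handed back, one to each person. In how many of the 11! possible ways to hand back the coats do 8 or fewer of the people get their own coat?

39916744

Sum C(11,i)·!(11-i) for i = 0..8:
  i=0: C(11,0)·!11 = 1·14684570 = 14684570
  i=1: C(11,1)·!10 = 11·1334961 = 14684571
  i=2: C(11,2)·!9 = 55·133496 = 7342280
  i=3: C(11,3)·!8 = 165·14833 = 2447445
  i=4: C(11,4)·!7 = 330·1854 = 611820
  i=5: C(11,5)·!6 = 462·265 = 122430
  i=6: C(11,6)·!5 = 462·44 = 20328
  i=7: C(11,7)·!4 = 330·9 = 2970
  i=8: C(11,8)·!3 = 165·2 = 330
Total = 39916744.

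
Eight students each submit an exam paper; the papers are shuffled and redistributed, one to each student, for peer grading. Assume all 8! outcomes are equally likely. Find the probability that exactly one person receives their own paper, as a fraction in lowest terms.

103/280

Favorable outcomes: C(8,1)·!7 = 8·1854 = 14832.
Total outcomes: 8! = 40320.
Probability = 14832/40320 = 103/280.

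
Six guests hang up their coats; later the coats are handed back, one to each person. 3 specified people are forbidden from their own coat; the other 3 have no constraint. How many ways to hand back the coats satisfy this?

426

Let A_j be the event that the j-th constrained one is fixed. By inclusion-exclusion over the 3 events:
Σ_{j=0}^{3} (-1)^j C(3,j)(6-j)!
= C(3,0)·6! - C(3,1)·5! + C(3,2)·4! - C(3,3)·3!
= 720 - 360 + 72 - 6
= 426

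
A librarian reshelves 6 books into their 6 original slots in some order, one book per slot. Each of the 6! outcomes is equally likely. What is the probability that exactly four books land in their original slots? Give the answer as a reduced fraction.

1/48

Favorable outcomes: C(6,4)·!2 = 15·1 = 15.
Total outcomes: 6! = 720.
Probability = 15/720 = 1/48.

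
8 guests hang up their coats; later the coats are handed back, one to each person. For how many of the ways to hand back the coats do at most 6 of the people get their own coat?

40319

Sum C(8,i)·!(8-i) for i = 0..6:
  i=0: C(8,0)·!8 = 1·14833 = 14833
  i=1: C(8,1)·!7 = 8·1854 = 14832
  i=2: C(8,2)·!6 = 28·265 = 7420
  i=3: C(8,3)·!5 = 56·44 = 2464
  i=4: C(8,4)·!4 = 70·9 = 630
  i=5: C(8,5)·!3 = 56·2 = 112
  i=6: C(8,6)·!2 = 28·1 = 28
Total = 40319.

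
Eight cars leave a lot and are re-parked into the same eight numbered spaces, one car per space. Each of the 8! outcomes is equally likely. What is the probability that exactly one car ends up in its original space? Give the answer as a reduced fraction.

Favorable outcomes: C(8,1)·!7 = 8·1854 = 14832.
Total outcomes: 8! = 40320.
Probability = 14832/40320 = 103/280.

103/280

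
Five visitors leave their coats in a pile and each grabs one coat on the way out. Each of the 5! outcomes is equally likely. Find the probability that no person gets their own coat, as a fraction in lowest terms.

11/30

Favorable outcomes: !5 = 44.
Total outcomes: 5! = 120.
Probability = 44/120 = 11/30.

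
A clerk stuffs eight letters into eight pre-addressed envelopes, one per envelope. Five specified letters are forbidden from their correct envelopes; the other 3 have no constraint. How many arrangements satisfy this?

Let A_j be the event that the j-th constrained one is fixed. By inclusion-exclusion over the 5 events:
Σ_{j=0}^{5} (-1)^j C(5,j)(8-j)!
= C(5,0)·8! - C(5,1)·7! + C(5,2)·6! - C(5,3)·5! + C(5,4)·4! - C(5,5)·3!
= 40320 - 25200 + 7200 - 1200 + 120 - 6
= 21234

21234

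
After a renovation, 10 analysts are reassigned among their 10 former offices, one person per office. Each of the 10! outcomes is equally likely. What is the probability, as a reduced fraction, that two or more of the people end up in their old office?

958879/3628800

Favorable outcomes: Σ_{i≥2} C(10,i)·!(10-i) = 45·14833 + 120·1854 + 210·265 + 252·44 + 210·9 + 120·2 + 45·1 + 10·0 + 1·1 = 958879.
Total outcomes: 10! = 3628800.
Probability = 958879/3628800 = 958879/3628800.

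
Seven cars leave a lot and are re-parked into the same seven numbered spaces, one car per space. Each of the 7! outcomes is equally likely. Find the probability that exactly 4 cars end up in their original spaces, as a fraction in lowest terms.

1/72

Favorable outcomes: C(7,4)·!3 = 35·2 = 70.
Total outcomes: 7! = 5040.
Probability = 70/5040 = 1/72.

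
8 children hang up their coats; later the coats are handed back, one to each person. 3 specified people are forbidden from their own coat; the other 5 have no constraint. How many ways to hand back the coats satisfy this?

27240

Let A_j be the event that the j-th constrained one is fixed. By inclusion-exclusion over the 3 events:
Σ_{j=0}^{3} (-1)^j C(3,j)(8-j)!
= C(3,0)·8! - C(3,1)·7! + C(3,2)·6! - C(3,3)·5!
= 40320 - 15120 + 2160 - 120
= 27240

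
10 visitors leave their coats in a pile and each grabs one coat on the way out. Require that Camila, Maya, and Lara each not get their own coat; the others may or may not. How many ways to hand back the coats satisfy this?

2656080

Let A_j be the event that the j-th constrained one is fixed. By inclusion-exclusion over the 3 events:
Σ_{j=0}^{3} (-1)^j C(3,j)(10-j)!
= C(3,0)·10! - C(3,1)·9! + C(3,2)·8! - C(3,3)·7!
= 3628800 - 1088640 + 120960 - 5040
= 2656080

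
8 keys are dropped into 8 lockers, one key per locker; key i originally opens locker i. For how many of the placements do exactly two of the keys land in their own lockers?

7420

Choose which 2 of the 8 are fixed: C(8,2) = 28.
The other 6 form a derangement: !6 = 265.
Total: 28 × 265 = 7420.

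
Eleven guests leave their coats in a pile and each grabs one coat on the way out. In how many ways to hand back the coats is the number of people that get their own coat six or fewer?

39913444

# with exactly i fixed is C(11,i)·!(11-i); sum over i=0..6:
  i=0: C(11,0)·!11 = 1·14684570 = 14684570
  i=1: C(11,1)·!10 = 11·1334961 = 14684571
  i=2: C(11,2)·!9 = 55·133496 = 7342280
  i=3: C(11,3)·!8 = 165·14833 = 2447445
  i=4: C(11,4)·!7 = 330·1854 = 611820
  i=5: C(11,5)·!6 = 462·265 = 122430
  i=6: C(11,6)·!5 = 462·44 = 20328
Total = 39913444.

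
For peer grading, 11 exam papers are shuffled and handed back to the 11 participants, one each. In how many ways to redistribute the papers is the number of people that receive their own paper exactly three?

Pick the 3 fixed positions: C(11,3) = 165 ways.
The remaining 8 must be deranged: !8 = 14833.
Total: 165 × 14833 = 2447445.

2447445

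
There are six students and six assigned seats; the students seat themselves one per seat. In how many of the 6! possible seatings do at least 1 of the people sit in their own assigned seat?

# with exactly i fixed is C(6,i)·!(6-i); sum over i=1..6:
  i=1: C(6,1)·!5 = 6·44 = 264
  i=2: C(6,2)·!4 = 15·9 = 135
  i=3: C(6,3)·!3 = 20·2 = 40
  i=4: C(6,4)·!2 = 15·1 = 15
  i=5: C(6,5)·!1 = 6·0 = 0
  i=6: C(6,6)·!0 = 1·1 = 1
Total = 455.

455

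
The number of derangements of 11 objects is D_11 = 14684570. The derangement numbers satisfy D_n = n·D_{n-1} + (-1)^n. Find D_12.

176214841

D_12 = 12·14684570 + 1 = 176214841.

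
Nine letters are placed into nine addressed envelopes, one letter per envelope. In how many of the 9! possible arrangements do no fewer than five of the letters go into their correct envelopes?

1339

# with exactly i fixed is C(9,i)·!(9-i); sum over i=5..9:
  i=5: C(9,5)·!4 = 126·9 = 1134
  i=6: C(9,6)·!3 = 84·2 = 168
  i=7: C(9,7)·!2 = 36·1 = 36
  i=8: C(9,8)·!1 = 9·0 = 0
  i=9: C(9,9)·!0 = 1·1 = 1
Total = 1339.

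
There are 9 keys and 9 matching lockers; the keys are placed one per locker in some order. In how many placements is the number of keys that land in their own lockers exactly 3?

Choose which 3 of the 9 are fixed: C(9,3) = 84.
The other 6 form a derangement: !6 = 265.
Total: 84 × 265 = 22260.

22260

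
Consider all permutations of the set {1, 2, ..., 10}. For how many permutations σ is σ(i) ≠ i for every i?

1334961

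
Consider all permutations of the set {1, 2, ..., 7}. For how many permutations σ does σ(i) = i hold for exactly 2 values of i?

924

Pick the 2 fixed positions: C(7,2) = 21 ways.
The other 5 form a derangement: !5 = 44.
Total: 21 × 44 = 924.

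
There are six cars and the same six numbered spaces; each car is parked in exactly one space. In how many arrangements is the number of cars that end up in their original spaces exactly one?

264

Pick the single fixed position: C(6,1) = 6 ways.
The other 5 form a derangement: !5 = 44.
Total: 6 × 44 = 264.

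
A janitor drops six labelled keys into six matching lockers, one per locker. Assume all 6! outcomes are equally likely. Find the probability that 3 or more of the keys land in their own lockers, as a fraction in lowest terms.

Favorable outcomes: Σ_{i≥3} C(6,i)·!(6-i) = 20·2 + 15·1 + 6·0 + 1·1 = 56.
Total outcomes: 6! = 720.
Probability = 56/720 = 7/90.

7/90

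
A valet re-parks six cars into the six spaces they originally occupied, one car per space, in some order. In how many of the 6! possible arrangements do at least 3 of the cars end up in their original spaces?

56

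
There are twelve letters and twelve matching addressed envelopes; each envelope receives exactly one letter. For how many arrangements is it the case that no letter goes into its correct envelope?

176214841

!12 is the nearest integer to 12!/e.
12! = 479001600, and 479001600/e ≈ 176214840.93, so !12 = 176214841.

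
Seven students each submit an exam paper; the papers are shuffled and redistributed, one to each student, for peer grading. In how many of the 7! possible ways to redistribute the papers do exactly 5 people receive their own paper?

21

Pick the 5 fixed positions: C(7,5) = 21 ways.
The other 2 form a derangement: !2 = 1.
Total: 21 × 1 = 21.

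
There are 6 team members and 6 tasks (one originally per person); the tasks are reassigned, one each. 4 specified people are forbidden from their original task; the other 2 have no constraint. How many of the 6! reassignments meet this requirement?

Let A_j be the event that the j-th constrained one is fixed. By inclusion-exclusion over the 4 events:
Σ_{j=0}^{4} (-1)^j C(4,j)(6-j)!
= C(4,0)·6! - C(4,1)·5! + C(4,2)·4! - C(4,3)·3! + C(4,4)·2!
= 720 - 480 + 144 - 24 + 2
= 362

362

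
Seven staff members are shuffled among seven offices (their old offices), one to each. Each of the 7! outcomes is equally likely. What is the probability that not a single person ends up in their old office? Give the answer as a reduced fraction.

103/280

Favorable outcomes: !7 = 1854.
Total outcomes: 7! = 5040.
Probability = 1854/5040 = 103/280.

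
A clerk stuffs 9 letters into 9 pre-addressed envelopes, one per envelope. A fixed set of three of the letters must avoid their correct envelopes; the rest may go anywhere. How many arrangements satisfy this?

256320

Inclusion-exclusion on the 3 forbidden self-matches:
Σ_{j=0}^{3} (-1)^j C(3,j)(9-j)!
= C(3,0)·9! - C(3,1)·8! + C(3,2)·7! - C(3,3)·6!
= 362880 - 120960 + 15120 - 720
= 256320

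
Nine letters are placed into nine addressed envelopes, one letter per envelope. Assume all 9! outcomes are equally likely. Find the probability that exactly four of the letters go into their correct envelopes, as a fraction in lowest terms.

11/720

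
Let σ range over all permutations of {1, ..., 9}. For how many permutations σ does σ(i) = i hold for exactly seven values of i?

Choose which 7 of the 9 are fixed: C(9,7) = 36.
The remaining 2 must be deranged: !2 = 1.
Total: 36 × 1 = 36.

36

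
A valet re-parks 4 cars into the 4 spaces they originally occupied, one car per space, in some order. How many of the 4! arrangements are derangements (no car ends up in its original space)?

!4 = 4! · Σ_{k=0}^{4} (-1)^k/k!
= 4! - 4!/1! + 4!/2! - 4!/3! + 4!/4!
= 24 - 24 + 12 - 4 + 1
= 9

9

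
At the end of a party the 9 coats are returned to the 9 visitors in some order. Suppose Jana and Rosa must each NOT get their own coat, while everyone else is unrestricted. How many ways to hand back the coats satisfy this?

Let A_j be the event that the j-th constrained one is fixed. By inclusion-exclusion over the 2 events:
Σ_{j=0}^{2} (-1)^j C(2,j)(9-j)!
= C(2,0)·9! - C(2,1)·8! + C(2,2)·7!
= 362880 - 80640 + 5040
= 287280

287280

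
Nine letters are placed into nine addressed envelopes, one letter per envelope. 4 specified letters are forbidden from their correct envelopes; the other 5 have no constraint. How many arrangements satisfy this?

Let A_j be the event that the j-th constrained one is fixed. By inclusion-exclusion over the 4 events:
Σ_{j=0}^{4} (-1)^j C(4,j)(9-j)!
= C(4,0)·9! - C(4,1)·8! + C(4,2)·7! - C(4,3)·6! + C(4,4)·5!
= 362880 - 161280 + 30240 - 2880 + 120
= 229080

229080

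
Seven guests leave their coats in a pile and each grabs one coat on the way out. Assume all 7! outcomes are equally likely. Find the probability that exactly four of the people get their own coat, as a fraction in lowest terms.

1/72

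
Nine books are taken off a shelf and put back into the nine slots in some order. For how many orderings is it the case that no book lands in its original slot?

133496

!9 is the nearest integer to 9!/e.
9! = 362880, and 362880/e ≈ 133496.09, so !9 = 133496.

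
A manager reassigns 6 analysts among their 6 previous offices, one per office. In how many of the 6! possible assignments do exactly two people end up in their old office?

135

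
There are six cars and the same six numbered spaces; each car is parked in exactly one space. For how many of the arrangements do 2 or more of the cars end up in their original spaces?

# with exactly i fixed is C(6,i)·!(6-i); sum over i=2..6:
  i=2: C(6,2)·!4 = 15·9 = 135
  i=3: C(6,3)·!3 = 20·2 = 40
  i=4: C(6,4)·!2 = 15·1 = 15
  i=5: C(6,5)·!1 = 6·0 = 0
  i=6: C(6,6)·!0 = 1·1 = 1
Total = 191.

191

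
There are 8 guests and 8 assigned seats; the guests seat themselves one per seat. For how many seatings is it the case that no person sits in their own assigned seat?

Recurrence: !8 = 8·!7 + (-1)^8.
!8 = 8·1854 + 1 = 14833

14833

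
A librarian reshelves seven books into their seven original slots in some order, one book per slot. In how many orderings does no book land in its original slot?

Use !n = (n-1)(!(n-1) + !(n-2)).
!7 = 6·(265 + 44) = 6·309 = 1854

1854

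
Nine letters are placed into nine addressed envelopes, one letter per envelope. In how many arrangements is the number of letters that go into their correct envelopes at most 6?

# with exactly i fixed is C(9,i)·!(9-i); sum over i=0..6:
  i=0: C(9,0)·!9 = 1·133496 = 133496
  i=1: C(9,1)·!8 = 9·14833 = 133497
  i=2: C(9,2)·!7 = 36·1854 = 66744
  i=3: C(9,3)·!6 = 84·265 = 22260
  i=4: C(9,4)·!5 = 126·44 = 5544
  i=5: C(9,5)·!4 = 126·9 = 1134
  i=6: C(9,6)·!3 = 84·2 = 168
Total = 362843.

362843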